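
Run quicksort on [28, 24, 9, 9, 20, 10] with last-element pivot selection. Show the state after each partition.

Partition 1: pivot=10 at index 2 -> [9, 9, 10, 24, 20, 28]
Partition 2: pivot=9 at index 1 -> [9, 9, 10, 24, 20, 28]
Partition 3: pivot=28 at index 5 -> [9, 9, 10, 24, 20, 28]
Partition 4: pivot=20 at index 3 -> [9, 9, 10, 20, 24, 28]


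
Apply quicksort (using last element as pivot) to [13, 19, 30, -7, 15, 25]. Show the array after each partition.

Partition 1: pivot=25 at index 4 -> [13, 19, -7, 15, 25, 30]
Partition 2: pivot=15 at index 2 -> [13, -7, 15, 19, 25, 30]
Partition 3: pivot=-7 at index 0 -> [-7, 13, 15, 19, 25, 30]


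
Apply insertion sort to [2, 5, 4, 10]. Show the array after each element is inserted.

First element 2 is already 'sorted'
Insert 5: shifted 0 elements -> [2, 5, 4, 10]
Insert 4: shifted 1 elements -> [2, 4, 5, 10]
Insert 10: shifted 0 elements -> [2, 4, 5, 10]


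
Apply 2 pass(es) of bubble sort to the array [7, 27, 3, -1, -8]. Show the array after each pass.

After pass 1: [7, 3, -1, -8, 27] (3 swaps)
After pass 2: [3, -1, -8, 7, 27] (3 swaps)
Total swaps: 6


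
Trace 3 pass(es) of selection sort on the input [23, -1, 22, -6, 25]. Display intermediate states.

Pass 1: Select minimum -6 at index 3, swap -> [-6, -1, 22, 23, 25]
Pass 2: Select minimum -1 at index 1, swap -> [-6, -1, 22, 23, 25]
Pass 3: Select minimum 22 at index 2, swap -> [-6, -1, 22, 23, 25]


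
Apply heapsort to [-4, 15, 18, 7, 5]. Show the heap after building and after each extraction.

Build heap: [18, 15, -4, 7, 5]
Extract 18: [15, 7, -4, 5, 18]
Extract 15: [7, 5, -4, 15, 18]
Extract 7: [5, -4, 7, 15, 18]
Extract 5: [-4, 5, 7, 15, 18]


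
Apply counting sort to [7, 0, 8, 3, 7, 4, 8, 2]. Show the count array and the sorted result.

Count array: [1, 0, 1, 1, 1, 0, 0, 2, 2]
(count[i] = number of elements equal to i)
Cumulative count: [1, 1, 2, 3, 4, 4, 4, 6, 8]
Sorted: [0, 2, 3, 4, 7, 7, 8, 8]


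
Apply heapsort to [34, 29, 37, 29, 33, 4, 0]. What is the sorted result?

Build heap: [37, 33, 34, 29, 29, 4, 0]
Extract 37: [34, 33, 4, 29, 29, 0, 37]
Extract 34: [33, 29, 4, 0, 29, 34, 37]
Extract 33: [29, 29, 4, 0, 33, 34, 37]
Extract 29: [29, 0, 4, 29, 33, 34, 37]
Extract 29: [4, 0, 29, 29, 33, 34, 37]
Extract 4: [0, 4, 29, 29, 33, 34, 37]


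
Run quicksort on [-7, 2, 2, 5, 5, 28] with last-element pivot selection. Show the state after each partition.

Partition 1: pivot=28 at index 5 -> [-7, 2, 2, 5, 5, 28]
Partition 2: pivot=5 at index 4 -> [-7, 2, 2, 5, 5, 28]
Partition 3: pivot=5 at index 3 -> [-7, 2, 2, 5, 5, 28]
Partition 4: pivot=2 at index 2 -> [-7, 2, 2, 5, 5, 28]
Partition 5: pivot=2 at index 1 -> [-7, 2, 2, 5, 5, 28]


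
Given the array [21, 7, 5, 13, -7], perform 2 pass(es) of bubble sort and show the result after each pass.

After pass 1: [7, 5, 13, -7, 21] (4 swaps)
After pass 2: [5, 7, -7, 13, 21] (2 swaps)
Total swaps: 6


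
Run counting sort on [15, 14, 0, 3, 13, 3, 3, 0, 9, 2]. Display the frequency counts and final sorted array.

Count array: [2, 0, 1, 3, 0, 0, 0, 0, 0, 1, 0, 0, 0, 1, 1, 1]
(count[i] = number of elements equal to i)
Cumulative count: [2, 2, 3, 6, 6, 6, 6, 6, 6, 7, 7, 7, 7, 8, 9, 10]
Sorted: [0, 0, 2, 3, 3, 3, 9, 13, 14, 15]


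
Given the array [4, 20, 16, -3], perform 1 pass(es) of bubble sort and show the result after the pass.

After pass 1: [4, 16, -3, 20] (2 swaps)
Total swaps: 2


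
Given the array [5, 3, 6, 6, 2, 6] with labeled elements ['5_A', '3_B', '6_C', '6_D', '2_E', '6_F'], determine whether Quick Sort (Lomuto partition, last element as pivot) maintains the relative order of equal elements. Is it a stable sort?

Trace Quick Sort on the labeled array (the key is the number; the letter only tracks identity):
  Partition indices 0..5 around pivot 6_F -> [5_A, 3_B, 6_C, 6_D, 2_E, 6_F]
  Partition indices 0..4 around pivot 2_E -> [2_E, 3_B, 6_C, 6_D, 5_A, 6_F]
  Partition indices 1..4 around pivot 5_A -> [2_E, 3_B, 5_A, 6_D, 6_C, 6_F]
  Partition indices 3..4 around pivot 6_C -> [2_E, 3_B, 5_A, 6_D, 6_C, 6_F]
Final order: [2_E, 3_B, 5_A, 6_D, 6_C, 6_F]
Equal keys:
  value 6: originally 6_C, 6_D, 6_F; after sorting 6_D, 6_C, 6_F -> order changed
Equal keys were reordered, so Quick Sort is not stable: partition swaps elements across long distances and can reorder equal keys. (One such input is enough; an unstable sort may happen to preserve order on other inputs, but it gives no guarantee.)
Answer: Not stable


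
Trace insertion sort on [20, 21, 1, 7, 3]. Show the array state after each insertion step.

First element 20 is already 'sorted'
Insert 21: shifted 0 elements -> [20, 21, 1, 7, 3]
Insert 1: shifted 2 elements -> [1, 20, 21, 7, 3]
Insert 7: shifted 2 elements -> [1, 7, 20, 21, 3]
Insert 3: shifted 3 elements -> [1, 3, 7, 20, 21]


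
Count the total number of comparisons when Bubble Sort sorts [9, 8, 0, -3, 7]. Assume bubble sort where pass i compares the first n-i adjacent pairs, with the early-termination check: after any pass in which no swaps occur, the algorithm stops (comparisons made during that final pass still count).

Pass 1: compare adjacent pairs (0,1)..(3,4) = 4 comparison(s), 4 swap(s) -> [8, 0, -3, 7, 9]
Pass 2: compare adjacent pairs (0,1)..(2,3) = 3 comparison(s), 3 swap(s) -> [0, -3, 7, 8, 9]
Pass 3: compare adjacent pairs (0,1)..(1,2) = 2 comparison(s), 1 swap(s) -> [-3, 0, 7, 8, 9]
Pass 4: compare adjacent pairs (0,1)..(0,1) = 1 comparison(s), 0 swap(s) -> [-3, 0, 7, 8, 9]
No swaps in this pass, so bubble sort stops here.
Total comparisons: 4 + 3 + 2 + 1 = 10


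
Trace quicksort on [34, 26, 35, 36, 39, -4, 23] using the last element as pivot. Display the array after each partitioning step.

Partition 1: pivot=23 at index 1 -> [-4, 23, 35, 36, 39, 34, 26]
Partition 2: pivot=26 at index 2 -> [-4, 23, 26, 36, 39, 34, 35]
Partition 3: pivot=35 at index 4 -> [-4, 23, 26, 34, 35, 36, 39]
Partition 4: pivot=39 at index 6 -> [-4, 23, 26, 34, 35, 36, 39]


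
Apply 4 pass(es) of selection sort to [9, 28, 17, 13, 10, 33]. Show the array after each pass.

Pass 1: Select minimum 9 at index 0, swap -> [9, 28, 17, 13, 10, 33]
Pass 2: Select minimum 10 at index 4, swap -> [9, 10, 17, 13, 28, 33]
Pass 3: Select minimum 13 at index 3, swap -> [9, 10, 13, 17, 28, 33]
Pass 4: Select minimum 17 at index 3, swap -> [9, 10, 13, 17, 28, 33]


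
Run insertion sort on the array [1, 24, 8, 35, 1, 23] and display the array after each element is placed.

First element 1 is already 'sorted'
Insert 24: shifted 0 elements -> [1, 24, 8, 35, 1, 23]
Insert 8: shifted 1 elements -> [1, 8, 24, 35, 1, 23]
Insert 35: shifted 0 elements -> [1, 8, 24, 35, 1, 23]
Insert 1: shifted 3 elements -> [1, 1, 8, 24, 35, 23]
Insert 23: shifted 2 elements -> [1, 1, 8, 23, 24, 35]


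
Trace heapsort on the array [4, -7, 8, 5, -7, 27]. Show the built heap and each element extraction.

Build heap: [27, 5, 8, -7, -7, 4]
Extract 27: [8, 5, 4, -7, -7, 27]
Extract 8: [5, -7, 4, -7, 8, 27]
Extract 5: [4, -7, -7, 5, 8, 27]
Extract 4: [-7, -7, 4, 5, 8, 27]
Extract -7: [-7, -7, 4, 5, 8, 27]


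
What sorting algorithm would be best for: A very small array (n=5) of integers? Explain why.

Best choice: Insertion sort
Reason: For tiny inputs the O(n^2) overhead is negligible and insertion sort has minimal constant factors


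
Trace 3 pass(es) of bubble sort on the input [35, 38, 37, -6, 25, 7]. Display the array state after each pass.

After pass 1: [35, 37, -6, 25, 7, 38] (4 swaps)
After pass 2: [35, -6, 25, 7, 37, 38] (3 swaps)
After pass 3: [-6, 25, 7, 35, 37, 38] (3 swaps)
Total swaps: 10


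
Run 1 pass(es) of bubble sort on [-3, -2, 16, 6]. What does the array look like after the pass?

After pass 1: [-3, -2, 6, 16] (1 swaps)
Total swaps: 1


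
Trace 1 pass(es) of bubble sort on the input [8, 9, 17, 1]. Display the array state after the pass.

After pass 1: [8, 9, 1, 17] (1 swaps)
Total swaps: 1


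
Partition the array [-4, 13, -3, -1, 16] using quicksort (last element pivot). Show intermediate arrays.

Partition 1: pivot=16 at index 4 -> [-4, 13, -3, -1, 16]
Partition 2: pivot=-1 at index 2 -> [-4, -3, -1, 13, 16]
Partition 3: pivot=-3 at index 1 -> [-4, -3, -1, 13, 16]


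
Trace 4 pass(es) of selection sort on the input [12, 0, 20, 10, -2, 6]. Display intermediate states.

Pass 1: Select minimum -2 at index 4, swap -> [-2, 0, 20, 10, 12, 6]
Pass 2: Select minimum 0 at index 1, swap -> [-2, 0, 20, 10, 12, 6]
Pass 3: Select minimum 6 at index 5, swap -> [-2, 0, 6, 10, 12, 20]
Pass 4: Select minimum 10 at index 3, swap -> [-2, 0, 6, 10, 12, 20]


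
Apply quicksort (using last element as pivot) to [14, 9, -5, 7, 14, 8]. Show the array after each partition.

Partition 1: pivot=8 at index 2 -> [-5, 7, 8, 9, 14, 14]
Partition 2: pivot=7 at index 1 -> [-5, 7, 8, 9, 14, 14]
Partition 3: pivot=14 at index 5 -> [-5, 7, 8, 9, 14, 14]
Partition 4: pivot=14 at index 4 -> [-5, 7, 8, 9, 14, 14]


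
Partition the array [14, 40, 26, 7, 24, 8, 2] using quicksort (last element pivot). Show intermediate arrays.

Partition 1: pivot=2 at index 0 -> [2, 40, 26, 7, 24, 8, 14]
Partition 2: pivot=14 at index 3 -> [2, 7, 8, 14, 24, 26, 40]
Partition 3: pivot=8 at index 2 -> [2, 7, 8, 14, 24, 26, 40]
Partition 4: pivot=40 at index 6 -> [2, 7, 8, 14, 24, 26, 40]
Partition 5: pivot=26 at index 5 -> [2, 7, 8, 14, 24, 26, 40]


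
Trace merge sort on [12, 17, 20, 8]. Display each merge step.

Divide and conquer:
  Merge [12] + [17] -> [12, 17]
  Merge [20] + [8] -> [8, 20]
  Merge [12, 17] + [8, 20] -> [8, 12, 17, 20]


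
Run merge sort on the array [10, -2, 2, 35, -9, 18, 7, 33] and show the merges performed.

Divide and conquer:
  Merge [10] + [-2] -> [-2, 10]
  Merge [2] + [35] -> [2, 35]
  Merge [-2, 10] + [2, 35] -> [-2, 2, 10, 35]
  Merge [-9] + [18] -> [-9, 18]
  Merge [7] + [33] -> [7, 33]
  Merge [-9, 18] + [7, 33] -> [-9, 7, 18, 33]
  Merge [-2, 2, 10, 35] + [-9, 7, 18, 33] -> [-9, -2, 2, 7, 10, 18, 33, 35]


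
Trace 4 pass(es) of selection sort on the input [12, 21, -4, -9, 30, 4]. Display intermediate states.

Pass 1: Select minimum -9 at index 3, swap -> [-9, 21, -4, 12, 30, 4]
Pass 2: Select minimum -4 at index 2, swap -> [-9, -4, 21, 12, 30, 4]
Pass 3: Select minimum 4 at index 5, swap -> [-9, -4, 4, 12, 30, 21]
Pass 4: Select minimum 12 at index 3, swap -> [-9, -4, 4, 12, 30, 21]


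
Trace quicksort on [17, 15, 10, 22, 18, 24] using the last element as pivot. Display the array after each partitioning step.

Partition 1: pivot=24 at index 5 -> [17, 15, 10, 22, 18, 24]
Partition 2: pivot=18 at index 3 -> [17, 15, 10, 18, 22, 24]
Partition 3: pivot=10 at index 0 -> [10, 15, 17, 18, 22, 24]
Partition 4: pivot=17 at index 2 -> [10, 15, 17, 18, 22, 24]


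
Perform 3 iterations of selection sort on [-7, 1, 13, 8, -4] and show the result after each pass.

Pass 1: Select minimum -7 at index 0, swap -> [-7, 1, 13, 8, -4]
Pass 2: Select minimum -4 at index 4, swap -> [-7, -4, 13, 8, 1]
Pass 3: Select minimum 1 at index 4, swap -> [-7, -4, 1, 8, 13]


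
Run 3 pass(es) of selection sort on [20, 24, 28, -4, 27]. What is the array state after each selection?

Pass 1: Select minimum -4 at index 3, swap -> [-4, 24, 28, 20, 27]
Pass 2: Select minimum 20 at index 3, swap -> [-4, 20, 28, 24, 27]
Pass 3: Select minimum 24 at index 3, swap -> [-4, 20, 24, 28, 27]


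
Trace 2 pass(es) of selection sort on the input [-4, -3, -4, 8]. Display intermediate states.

Pass 1: Select minimum -4 at index 0, swap -> [-4, -3, -4, 8]
Pass 2: Select minimum -4 at index 2, swap -> [-4, -4, -3, 8]


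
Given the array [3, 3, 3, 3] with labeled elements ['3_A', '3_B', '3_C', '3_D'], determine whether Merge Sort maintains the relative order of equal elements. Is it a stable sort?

Trace Merge Sort on the labeled array (the key is the number; the letter only tracks identity):
  Merge [3_A] + [3_B] -> [3_A, 3_B]
  Merge [3_C] + [3_D] -> [3_C, 3_D]
  Merge [3_A, 3_B] + [3_C, 3_D] -> [3_A, 3_B, 3_C, 3_D]
Final order: [3_A, 3_B, 3_C, 3_D]
Equal keys:
  value 3: originally 3_A, 3_B, 3_C, 3_D; after sorting 3_A, 3_B, 3_C, 3_D -> order preserved
All equal keys kept their original relative order. Merge Sort is stable: when the heads of the two halves are equal the merge takes from the left half first.
Answer: Stable


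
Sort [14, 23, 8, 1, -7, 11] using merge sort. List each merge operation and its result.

Divide and conquer:
  Merge [23] + [8] -> [8, 23]
  Merge [14] + [8, 23] -> [8, 14, 23]
  Merge [-7] + [11] -> [-7, 11]
  Merge [1] + [-7, 11] -> [-7, 1, 11]
  Merge [8, 14, 23] + [-7, 1, 11] -> [-7, 1, 8, 11, 14, 23]


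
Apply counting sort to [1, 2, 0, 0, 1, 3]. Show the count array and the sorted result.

Count array: [2, 2, 1, 1]
(count[i] = number of elements equal to i)
Cumulative count: [2, 4, 5, 6]
Sorted: [0, 0, 1, 1, 2, 3]


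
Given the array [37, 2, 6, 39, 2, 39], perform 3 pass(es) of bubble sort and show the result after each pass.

After pass 1: [2, 6, 37, 2, 39, 39] (3 swaps)
After pass 2: [2, 6, 2, 37, 39, 39] (1 swaps)
After pass 3: [2, 2, 6, 37, 39, 39] (1 swaps)
Total swaps: 5


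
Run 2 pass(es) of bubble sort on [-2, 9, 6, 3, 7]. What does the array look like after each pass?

After pass 1: [-2, 6, 3, 7, 9] (3 swaps)
After pass 2: [-2, 3, 6, 7, 9] (1 swaps)
Total swaps: 4


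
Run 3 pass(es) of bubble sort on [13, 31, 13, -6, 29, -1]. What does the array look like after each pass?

After pass 1: [13, 13, -6, 29, -1, 31] (4 swaps)
After pass 2: [13, -6, 13, -1, 29, 31] (2 swaps)
After pass 3: [-6, 13, -1, 13, 29, 31] (2 swaps)
Total swaps: 8


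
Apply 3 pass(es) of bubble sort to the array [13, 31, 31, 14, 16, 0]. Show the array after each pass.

After pass 1: [13, 31, 14, 16, 0, 31] (3 swaps)
After pass 2: [13, 14, 16, 0, 31, 31] (3 swaps)
After pass 3: [13, 14, 0, 16, 31, 31] (1 swaps)
Total swaps: 7


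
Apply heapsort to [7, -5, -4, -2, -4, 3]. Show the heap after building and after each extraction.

Build heap: [7, -2, 3, -5, -4, -4]
Extract 7: [3, -2, -4, -5, -4, 7]
Extract 3: [-2, -4, -4, -5, 3, 7]
Extract -2: [-4, -5, -4, -2, 3, 7]
Extract -4: [-4, -5, -4, -2, 3, 7]
Extract -4: [-5, -4, -4, -2, 3, 7]


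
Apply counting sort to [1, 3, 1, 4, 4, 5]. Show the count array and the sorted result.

Count array: [0, 2, 0, 1, 2, 1]
(count[i] = number of elements equal to i)
Cumulative count: [0, 2, 2, 3, 5, 6]
Sorted: [1, 1, 3, 4, 4, 5]


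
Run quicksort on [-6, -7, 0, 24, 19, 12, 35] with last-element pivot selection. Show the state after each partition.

Partition 1: pivot=35 at index 6 -> [-6, -7, 0, 24, 19, 12, 35]
Partition 2: pivot=12 at index 3 -> [-6, -7, 0, 12, 19, 24, 35]
Partition 3: pivot=0 at index 2 -> [-6, -7, 0, 12, 19, 24, 35]
Partition 4: pivot=-7 at index 0 -> [-7, -6, 0, 12, 19, 24, 35]
Partition 5: pivot=24 at index 5 -> [-7, -6, 0, 12, 19, 24, 35]


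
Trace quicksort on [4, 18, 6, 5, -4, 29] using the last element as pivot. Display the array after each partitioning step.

Partition 1: pivot=29 at index 5 -> [4, 18, 6, 5, -4, 29]
Partition 2: pivot=-4 at index 0 -> [-4, 18, 6, 5, 4, 29]
Partition 3: pivot=4 at index 1 -> [-4, 4, 6, 5, 18, 29]
Partition 4: pivot=18 at index 4 -> [-4, 4, 6, 5, 18, 29]
Partition 5: pivot=5 at index 2 -> [-4, 4, 5, 6, 18, 29]


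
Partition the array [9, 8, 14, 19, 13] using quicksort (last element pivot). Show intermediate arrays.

Partition 1: pivot=13 at index 2 -> [9, 8, 13, 19, 14]
Partition 2: pivot=8 at index 0 -> [8, 9, 13, 19, 14]
Partition 3: pivot=14 at index 3 -> [8, 9, 13, 14, 19]


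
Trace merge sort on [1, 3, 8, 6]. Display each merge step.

Divide and conquer:
  Merge [1] + [3] -> [1, 3]
  Merge [8] + [6] -> [6, 8]
  Merge [1, 3] + [6, 8] -> [1, 3, 6, 8]


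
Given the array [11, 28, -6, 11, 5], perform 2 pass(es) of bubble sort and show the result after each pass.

After pass 1: [11, -6, 11, 5, 28] (3 swaps)
After pass 2: [-6, 11, 5, 11, 28] (2 swaps)
Total swaps: 5


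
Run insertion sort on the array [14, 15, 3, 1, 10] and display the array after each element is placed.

First element 14 is already 'sorted'
Insert 15: shifted 0 elements -> [14, 15, 3, 1, 10]
Insert 3: shifted 2 elements -> [3, 14, 15, 1, 10]
Insert 1: shifted 3 elements -> [1, 3, 14, 15, 10]
Insert 10: shifted 2 elements -> [1, 3, 10, 14, 15]


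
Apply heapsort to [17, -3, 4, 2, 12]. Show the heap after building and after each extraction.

Build heap: [17, 12, 4, 2, -3]
Extract 17: [12, 2, 4, -3, 17]
Extract 12: [4, 2, -3, 12, 17]
Extract 4: [2, -3, 4, 12, 17]
Extract 2: [-3, 2, 4, 12, 17]


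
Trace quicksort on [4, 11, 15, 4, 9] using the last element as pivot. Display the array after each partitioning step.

Partition 1: pivot=9 at index 2 -> [4, 4, 9, 11, 15]
Partition 2: pivot=4 at index 1 -> [4, 4, 9, 11, 15]
Partition 3: pivot=15 at index 4 -> [4, 4, 9, 11, 15]


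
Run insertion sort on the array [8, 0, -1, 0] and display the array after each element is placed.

First element 8 is already 'sorted'
Insert 0: shifted 1 elements -> [0, 8, -1, 0]
Insert -1: shifted 2 elements -> [-1, 0, 8, 0]
Insert 0: shifted 1 elements -> [-1, 0, 0, 8]


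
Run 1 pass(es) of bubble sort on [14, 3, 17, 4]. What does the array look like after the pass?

After pass 1: [3, 14, 4, 17] (2 swaps)
Total swaps: 2


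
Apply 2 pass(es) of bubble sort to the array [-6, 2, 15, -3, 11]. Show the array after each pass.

After pass 1: [-6, 2, -3, 11, 15] (2 swaps)
After pass 2: [-6, -3, 2, 11, 15] (1 swaps)
Total swaps: 3


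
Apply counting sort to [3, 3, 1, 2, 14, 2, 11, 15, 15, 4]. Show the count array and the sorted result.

Count array: [0, 1, 2, 2, 1, 0, 0, 0, 0, 0, 0, 1, 0, 0, 1, 2]
(count[i] = number of elements equal to i)
Cumulative count: [0, 1, 3, 5, 6, 6, 6, 6, 6, 6, 6, 7, 7, 7, 8, 10]
Sorted: [1, 2, 2, 3, 3, 4, 11, 14, 15, 15]


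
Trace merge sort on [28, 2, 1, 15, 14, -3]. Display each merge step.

Divide and conquer:
  Merge [2] + [1] -> [1, 2]
  Merge [28] + [1, 2] -> [1, 2, 28]
  Merge [14] + [-3] -> [-3, 14]
  Merge [15] + [-3, 14] -> [-3, 14, 15]
  Merge [1, 2, 28] + [-3, 14, 15] -> [-3, 1, 2, 14, 15, 28]


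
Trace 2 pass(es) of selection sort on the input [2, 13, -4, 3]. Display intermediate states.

Pass 1: Select minimum -4 at index 2, swap -> [-4, 13, 2, 3]
Pass 2: Select minimum 2 at index 2, swap -> [-4, 2, 13, 3]


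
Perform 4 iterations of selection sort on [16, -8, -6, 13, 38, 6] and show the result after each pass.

Pass 1: Select minimum -8 at index 1, swap -> [-8, 16, -6, 13, 38, 6]
Pass 2: Select minimum -6 at index 2, swap -> [-8, -6, 16, 13, 38, 6]
Pass 3: Select minimum 6 at index 5, swap -> [-8, -6, 6, 13, 38, 16]
Pass 4: Select minimum 13 at index 3, swap -> [-8, -6, 6, 13, 38, 16]


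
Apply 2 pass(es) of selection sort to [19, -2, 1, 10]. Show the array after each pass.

Pass 1: Select minimum -2 at index 1, swap -> [-2, 19, 1, 10]
Pass 2: Select minimum 1 at index 2, swap -> [-2, 1, 19, 10]


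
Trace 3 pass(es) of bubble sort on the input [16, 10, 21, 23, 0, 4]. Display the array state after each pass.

After pass 1: [10, 16, 21, 0, 4, 23] (3 swaps)
After pass 2: [10, 16, 0, 4, 21, 23] (2 swaps)
After pass 3: [10, 0, 4, 16, 21, 23] (2 swaps)
Total swaps: 7


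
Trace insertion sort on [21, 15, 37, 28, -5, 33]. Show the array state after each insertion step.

First element 21 is already 'sorted'
Insert 15: shifted 1 elements -> [15, 21, 37, 28, -5, 33]
Insert 37: shifted 0 elements -> [15, 21, 37, 28, -5, 33]
Insert 28: shifted 1 elements -> [15, 21, 28, 37, -5, 33]
Insert -5: shifted 4 elements -> [-5, 15, 21, 28, 37, 33]
Insert 33: shifted 1 elements -> [-5, 15, 21, 28, 33, 37]


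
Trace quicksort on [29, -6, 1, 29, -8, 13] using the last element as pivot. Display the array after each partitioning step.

Partition 1: pivot=13 at index 3 -> [-6, 1, -8, 13, 29, 29]
Partition 2: pivot=-8 at index 0 -> [-8, 1, -6, 13, 29, 29]
Partition 3: pivot=-6 at index 1 -> [-8, -6, 1, 13, 29, 29]
Partition 4: pivot=29 at index 5 -> [-8, -6, 1, 13, 29, 29]


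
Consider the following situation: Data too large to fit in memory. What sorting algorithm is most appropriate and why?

Best choice: External merge sort
Reason: Minimizes disk I/O by sequential reads/writes


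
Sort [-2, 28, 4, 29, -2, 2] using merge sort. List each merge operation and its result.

Divide and conquer:
  Merge [28] + [4] -> [4, 28]
  Merge [-2] + [4, 28] -> [-2, 4, 28]
  Merge [-2] + [2] -> [-2, 2]
  Merge [29] + [-2, 2] -> [-2, 2, 29]
  Merge [-2, 4, 28] + [-2, 2, 29] -> [-2, -2, 2, 4, 28, 29]


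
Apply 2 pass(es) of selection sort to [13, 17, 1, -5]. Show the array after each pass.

Pass 1: Select minimum -5 at index 3, swap -> [-5, 17, 1, 13]
Pass 2: Select minimum 1 at index 2, swap -> [-5, 1, 17, 13]


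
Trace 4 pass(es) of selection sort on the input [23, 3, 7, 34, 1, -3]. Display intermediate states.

Pass 1: Select minimum -3 at index 5, swap -> [-3, 3, 7, 34, 1, 23]
Pass 2: Select minimum 1 at index 4, swap -> [-3, 1, 7, 34, 3, 23]
Pass 3: Select minimum 3 at index 4, swap -> [-3, 1, 3, 34, 7, 23]
Pass 4: Select minimum 7 at index 4, swap -> [-3, 1, 3, 7, 34, 23]


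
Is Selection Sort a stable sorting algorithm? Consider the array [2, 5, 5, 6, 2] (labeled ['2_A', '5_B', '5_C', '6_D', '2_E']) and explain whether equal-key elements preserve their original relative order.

Trace Selection Sort on the labeled array (the key is the number; the letter only tracks identity):
  Pass 1: minimum 2_A is already at index 0; no swap -> [2_A, 5_B, 5_C, 6_D, 2_E]
  Pass 2: minimum of unsorted part is 2_E at index 4; swap it with 5_B at index 1 -> [2_A, 2_E, 5_C, 6_D, 5_B]
  Pass 3: minimum 5_C is already at index 2; no swap -> [2_A, 2_E, 5_C, 6_D, 5_B]
  Pass 4: minimum of unsorted part is 5_B at index 4; swap it with 6_D at index 3 -> [2_A, 2_E, 5_C, 5_B, 6_D]
Final order: [2_A, 2_E, 5_C, 5_B, 6_D]
Equal keys:
  value 2: originally 2_A, 2_E; after sorting 2_A, 2_E -> order preserved
  value 5: originally 5_B, 5_C; after sorting 5_C, 5_B -> order changed
Equal keys were reordered, so Selection Sort is not stable: the long-range swap that moves the minimum into place can carry an element past an equal key. (One such input is enough; an unstable sort may happen to preserve order on other inputs, but it gives no guarantee.)
Answer: Not stable


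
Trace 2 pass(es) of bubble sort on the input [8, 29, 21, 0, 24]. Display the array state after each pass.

After pass 1: [8, 21, 0, 24, 29] (3 swaps)
After pass 2: [8, 0, 21, 24, 29] (1 swaps)
Total swaps: 4


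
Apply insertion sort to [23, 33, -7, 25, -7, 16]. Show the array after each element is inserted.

First element 23 is already 'sorted'
Insert 33: shifted 0 elements -> [23, 33, -7, 25, -7, 16]
Insert -7: shifted 2 elements -> [-7, 23, 33, 25, -7, 16]
Insert 25: shifted 1 elements -> [-7, 23, 25, 33, -7, 16]
Insert -7: shifted 3 elements -> [-7, -7, 23, 25, 33, 16]
Insert 16: shifted 3 elements -> [-7, -7, 16, 23, 25, 33]


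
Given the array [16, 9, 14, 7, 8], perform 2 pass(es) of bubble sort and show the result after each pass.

After pass 1: [9, 14, 7, 8, 16] (4 swaps)
After pass 2: [9, 7, 8, 14, 16] (2 swaps)
Total swaps: 6


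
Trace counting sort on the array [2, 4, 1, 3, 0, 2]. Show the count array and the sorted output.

Count array: [1, 1, 2, 1, 1]
(count[i] = number of elements equal to i)
Cumulative count: [1, 2, 4, 5, 6]
Sorted: [0, 1, 2, 2, 3, 4]


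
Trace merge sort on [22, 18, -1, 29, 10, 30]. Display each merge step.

Divide and conquer:
  Merge [18] + [-1] -> [-1, 18]
  Merge [22] + [-1, 18] -> [-1, 18, 22]
  Merge [10] + [30] -> [10, 30]
  Merge [29] + [10, 30] -> [10, 29, 30]
  Merge [-1, 18, 22] + [10, 29, 30] -> [-1, 10, 18, 22, 29, 30]


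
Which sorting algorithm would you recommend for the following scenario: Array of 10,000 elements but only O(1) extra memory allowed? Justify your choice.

Best choice: Heapsort
Reason: Heapsort rearranges the array in place using O(1) auxiliary space and still guarantees O(n log n) time; quicksort partitions in place but needs Theta(log n) stack space for recursion (O(n) in the worst case), and mergesort requires O(n) auxiliary space


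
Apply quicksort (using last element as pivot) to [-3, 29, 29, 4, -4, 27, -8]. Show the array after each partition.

Partition 1: pivot=-8 at index 0 -> [-8, 29, 29, 4, -4, 27, -3]
Partition 2: pivot=-3 at index 2 -> [-8, -4, -3, 4, 29, 27, 29]
Partition 3: pivot=29 at index 6 -> [-8, -4, -3, 4, 29, 27, 29]
Partition 4: pivot=27 at index 4 -> [-8, -4, -3, 4, 27, 29, 29]


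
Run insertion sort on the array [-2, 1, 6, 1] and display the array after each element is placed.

First element -2 is already 'sorted'
Insert 1: shifted 0 elements -> [-2, 1, 6, 1]
Insert 6: shifted 0 elements -> [-2, 1, 6, 1]
Insert 1: shifted 1 elements -> [-2, 1, 1, 6]


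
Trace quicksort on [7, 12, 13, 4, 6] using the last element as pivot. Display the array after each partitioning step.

Partition 1: pivot=6 at index 1 -> [4, 6, 13, 7, 12]
Partition 2: pivot=12 at index 3 -> [4, 6, 7, 12, 13]


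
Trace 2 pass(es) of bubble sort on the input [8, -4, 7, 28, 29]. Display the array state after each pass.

After pass 1: [-4, 7, 8, 28, 29] (2 swaps)
After pass 2: [-4, 7, 8, 28, 29] (0 swaps)
Total swaps: 2


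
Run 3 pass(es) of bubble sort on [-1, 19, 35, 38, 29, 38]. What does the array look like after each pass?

After pass 1: [-1, 19, 35, 29, 38, 38] (1 swaps)
After pass 2: [-1, 19, 29, 35, 38, 38] (1 swaps)
After pass 3: [-1, 19, 29, 35, 38, 38] (0 swaps)
Total swaps: 2


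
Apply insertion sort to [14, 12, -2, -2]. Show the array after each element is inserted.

First element 14 is already 'sorted'
Insert 12: shifted 1 elements -> [12, 14, -2, -2]
Insert -2: shifted 2 elements -> [-2, 12, 14, -2]
Insert -2: shifted 2 elements -> [-2, -2, 12, 14]


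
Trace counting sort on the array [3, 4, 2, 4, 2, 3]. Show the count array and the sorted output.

Count array: [0, 0, 2, 2, 2]
(count[i] = number of elements equal to i)
Cumulative count: [0, 0, 2, 4, 6]
Sorted: [2, 2, 3, 3, 4, 4]


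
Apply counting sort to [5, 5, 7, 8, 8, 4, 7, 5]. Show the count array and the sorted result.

Count array: [0, 0, 0, 0, 1, 3, 0, 2, 2]
(count[i] = number of elements equal to i)
Cumulative count: [0, 0, 0, 0, 1, 4, 4, 6, 8]
Sorted: [4, 5, 5, 5, 7, 7, 8, 8]


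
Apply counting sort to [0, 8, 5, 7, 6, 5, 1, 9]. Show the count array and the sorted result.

Count array: [1, 1, 0, 0, 0, 2, 1, 1, 1, 1]
(count[i] = number of elements equal to i)
Cumulative count: [1, 2, 2, 2, 2, 4, 5, 6, 7, 8]
Sorted: [0, 1, 5, 5, 6, 7, 8, 9]


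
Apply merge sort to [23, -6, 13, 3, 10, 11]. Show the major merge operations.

Divide and conquer:
  Merge [-6] + [13] -> [-6, 13]
  Merge [23] + [-6, 13] -> [-6, 13, 23]
  Merge [10] + [11] -> [10, 11]
  Merge [3] + [10, 11] -> [3, 10, 11]
  Merge [-6, 13, 23] + [3, 10, 11] -> [-6, 3, 10, 11, 13, 23]


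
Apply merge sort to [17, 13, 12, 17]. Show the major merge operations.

Divide and conquer:
  Merge [17] + [13] -> [13, 17]
  Merge [12] + [17] -> [12, 17]
  Merge [13, 17] + [12, 17] -> [12, 13, 17, 17]


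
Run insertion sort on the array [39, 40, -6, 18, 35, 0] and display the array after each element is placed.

First element 39 is already 'sorted'
Insert 40: shifted 0 elements -> [39, 40, -6, 18, 35, 0]
Insert -6: shifted 2 elements -> [-6, 39, 40, 18, 35, 0]
Insert 18: shifted 2 elements -> [-6, 18, 39, 40, 35, 0]
Insert 35: shifted 2 elements -> [-6, 18, 35, 39, 40, 0]
Insert 0: shifted 4 elements -> [-6, 0, 18, 35, 39, 40]


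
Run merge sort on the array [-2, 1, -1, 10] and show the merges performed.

Divide and conquer:
  Merge [-2] + [1] -> [-2, 1]
  Merge [-1] + [10] -> [-1, 10]
  Merge [-2, 1] + [-1, 10] -> [-2, -1, 1, 10]


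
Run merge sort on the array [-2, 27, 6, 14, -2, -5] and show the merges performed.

Divide and conquer:
  Merge [27] + [6] -> [6, 27]
  Merge [-2] + [6, 27] -> [-2, 6, 27]
  Merge [-2] + [-5] -> [-5, -2]
  Merge [14] + [-5, -2] -> [-5, -2, 14]
  Merge [-2, 6, 27] + [-5, -2, 14] -> [-5, -2, -2, 6, 14, 27]


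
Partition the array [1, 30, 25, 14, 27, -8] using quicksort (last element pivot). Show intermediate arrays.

Partition 1: pivot=-8 at index 0 -> [-8, 30, 25, 14, 27, 1]
Partition 2: pivot=1 at index 1 -> [-8, 1, 25, 14, 27, 30]
Partition 3: pivot=30 at index 5 -> [-8, 1, 25, 14, 27, 30]
Partition 4: pivot=27 at index 4 -> [-8, 1, 25, 14, 27, 30]
Partition 5: pivot=14 at index 2 -> [-8, 1, 14, 25, 27, 30]


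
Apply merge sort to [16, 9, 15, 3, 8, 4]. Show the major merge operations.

Divide and conquer:
  Merge [9] + [15] -> [9, 15]
  Merge [16] + [9, 15] -> [9, 15, 16]
  Merge [8] + [4] -> [4, 8]
  Merge [3] + [4, 8] -> [3, 4, 8]
  Merge [9, 15, 16] + [3, 4, 8] -> [3, 4, 8, 9, 15, 16]


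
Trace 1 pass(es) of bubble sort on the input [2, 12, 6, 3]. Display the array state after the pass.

After pass 1: [2, 6, 3, 12] (2 swaps)
Total swaps: 2


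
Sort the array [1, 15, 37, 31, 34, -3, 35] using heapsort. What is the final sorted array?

Build heap: [37, 34, 35, 31, 15, -3, 1]
Extract 37: [35, 34, 1, 31, 15, -3, 37]
Extract 35: [34, 31, 1, -3, 15, 35, 37]
Extract 34: [31, 15, 1, -3, 34, 35, 37]
Extract 31: [15, -3, 1, 31, 34, 35, 37]
Extract 15: [1, -3, 15, 31, 34, 35, 37]
Extract 1: [-3, 1, 15, 31, 34, 35, 37]


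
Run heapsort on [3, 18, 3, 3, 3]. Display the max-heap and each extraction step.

Build heap: [18, 3, 3, 3, 3]
Extract 18: [3, 3, 3, 3, 18]
Extract 3: [3, 3, 3, 3, 18]
Extract 3: [3, 3, 3, 3, 18]
Extract 3: [3, 3, 3, 3, 18]


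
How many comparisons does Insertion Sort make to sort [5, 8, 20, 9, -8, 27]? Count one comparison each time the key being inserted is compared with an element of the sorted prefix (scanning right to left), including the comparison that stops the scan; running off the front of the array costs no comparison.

Insert 8: 5 <= 8 (stop) = 1 comparison(s) -> [5, 8, 20, 9, -8, 27]
Insert 20: 8 <= 20 (stop) = 1 comparison(s) -> [5, 8, 20, 9, -8, 27]
Insert 9: 20 > 9 (shift), 8 <= 9 (stop) = 2 comparison(s) -> [5, 8, 9, 20, -8, 27]
Insert -8: 20 > -8 (shift), 9 > -8 (shift), 8 > -8 (shift), 5 > -8 (shift), reached front = 4 comparison(s) -> [-8, 5, 8, 9, 20, 27]
Insert 27: 20 <= 27 (stop) = 1 comparison(s) -> [-8, 5, 8, 9, 20, 27]
Total comparisons: 1 + 1 + 2 + 4 + 1 = 9


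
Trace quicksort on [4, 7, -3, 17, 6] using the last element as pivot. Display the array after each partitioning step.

Partition 1: pivot=6 at index 2 -> [4, -3, 6, 17, 7]
Partition 2: pivot=-3 at index 0 -> [-3, 4, 6, 17, 7]
Partition 3: pivot=7 at index 3 -> [-3, 4, 6, 7, 17]


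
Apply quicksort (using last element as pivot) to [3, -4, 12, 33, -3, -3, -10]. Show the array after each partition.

Partition 1: pivot=-10 at index 0 -> [-10, -4, 12, 33, -3, -3, 3]
Partition 2: pivot=3 at index 4 -> [-10, -4, -3, -3, 3, 33, 12]
Partition 3: pivot=-3 at index 3 -> [-10, -4, -3, -3, 3, 33, 12]
Partition 4: pivot=-3 at index 2 -> [-10, -4, -3, -3, 3, 33, 12]
Partition 5: pivot=12 at index 5 -> [-10, -4, -3, -3, 3, 12, 33]


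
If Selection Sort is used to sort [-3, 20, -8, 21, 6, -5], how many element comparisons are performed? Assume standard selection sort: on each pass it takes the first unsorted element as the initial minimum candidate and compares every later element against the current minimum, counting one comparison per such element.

Pass 1: scan indices 1..5 for the minimum = 5 comparison(s); min is -8, place at index 0 -> [-8, 20, -3, 21, 6, -5]
Pass 2: scan indices 2..5 for the minimum = 4 comparison(s); min is -5, place at index 1 -> [-8, -5, -3, 21, 6, 20]
Pass 3: scan indices 3..5 for the minimum = 3 comparison(s); min is -3, place at index 2 -> [-8, -5, -3, 21, 6, 20]
Pass 4: scan indices 4..5 for the minimum = 2 comparison(s); min is 6, place at index 3 -> [-8, -5, -3, 6, 21, 20]
Pass 5: scan indices 5..5 for the minimum = 1 comparison(s); min is 20, place at index 4 -> [-8, -5, -3, 6, 20, 21]
Selection sort always scans the whole unsorted suffix, so the count is (n-1) + (n-2) + ... + 1 = n(n-1)/2 = 6*5/2 = 15 regardless of the input order.
Total comparisons: 5 + 4 + 3 + 2 + 1 = 15


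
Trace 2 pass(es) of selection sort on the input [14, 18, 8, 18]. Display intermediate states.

Pass 1: Select minimum 8 at index 2, swap -> [8, 18, 14, 18]
Pass 2: Select minimum 14 at index 2, swap -> [8, 14, 18, 18]


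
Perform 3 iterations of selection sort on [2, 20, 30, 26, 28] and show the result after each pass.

Pass 1: Select minimum 2 at index 0, swap -> [2, 20, 30, 26, 28]
Pass 2: Select minimum 20 at index 1, swap -> [2, 20, 30, 26, 28]
Pass 3: Select minimum 26 at index 3, swap -> [2, 20, 26, 30, 28]


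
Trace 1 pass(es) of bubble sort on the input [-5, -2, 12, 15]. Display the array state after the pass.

After pass 1: [-5, -2, 12, 15] (0 swaps)
Total swaps: 0


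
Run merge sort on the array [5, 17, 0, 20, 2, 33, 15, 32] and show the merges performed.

Divide and conquer:
  Merge [5] + [17] -> [5, 17]
  Merge [0] + [20] -> [0, 20]
  Merge [5, 17] + [0, 20] -> [0, 5, 17, 20]
  Merge [2] + [33] -> [2, 33]
  Merge [15] + [32] -> [15, 32]
  Merge [2, 33] + [15, 32] -> [2, 15, 32, 33]
  Merge [0, 5, 17, 20] + [2, 15, 32, 33] -> [0, 2, 5, 15, 17, 20, 32, 33]


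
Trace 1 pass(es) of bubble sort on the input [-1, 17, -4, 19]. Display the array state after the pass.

After pass 1: [-1, -4, 17, 19] (1 swaps)
Total swaps: 1


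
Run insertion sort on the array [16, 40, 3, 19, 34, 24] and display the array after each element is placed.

First element 16 is already 'sorted'
Insert 40: shifted 0 elements -> [16, 40, 3, 19, 34, 24]
Insert 3: shifted 2 elements -> [3, 16, 40, 19, 34, 24]
Insert 19: shifted 1 elements -> [3, 16, 19, 40, 34, 24]
Insert 34: shifted 1 elements -> [3, 16, 19, 34, 40, 24]
Insert 24: shifted 2 elements -> [3, 16, 19, 24, 34, 40]


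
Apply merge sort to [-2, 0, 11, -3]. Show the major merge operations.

Divide and conquer:
  Merge [-2] + [0] -> [-2, 0]
  Merge [11] + [-3] -> [-3, 11]
  Merge [-2, 0] + [-3, 11] -> [-3, -2, 0, 11]


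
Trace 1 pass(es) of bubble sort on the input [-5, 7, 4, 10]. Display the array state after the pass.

After pass 1: [-5, 4, 7, 10] (1 swaps)
Total swaps: 1


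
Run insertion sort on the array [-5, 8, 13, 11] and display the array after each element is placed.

First element -5 is already 'sorted'
Insert 8: shifted 0 elements -> [-5, 8, 13, 11]
Insert 13: shifted 0 elements -> [-5, 8, 13, 11]
Insert 11: shifted 1 elements -> [-5, 8, 11, 13]


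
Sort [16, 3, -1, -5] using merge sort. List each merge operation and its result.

Divide and conquer:
  Merge [16] + [3] -> [3, 16]
  Merge [-1] + [-5] -> [-5, -1]
  Merge [3, 16] + [-5, -1] -> [-5, -1, 3, 16]


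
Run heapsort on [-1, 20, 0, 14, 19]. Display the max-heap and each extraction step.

Build heap: [20, 19, 0, 14, -1]
Extract 20: [19, 14, 0, -1, 20]
Extract 19: [14, -1, 0, 19, 20]
Extract 14: [0, -1, 14, 19, 20]
Extract 0: [-1, 0, 14, 19, 20]


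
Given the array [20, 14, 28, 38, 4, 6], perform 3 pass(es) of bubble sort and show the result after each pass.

After pass 1: [14, 20, 28, 4, 6, 38] (3 swaps)
After pass 2: [14, 20, 4, 6, 28, 38] (2 swaps)
After pass 3: [14, 4, 6, 20, 28, 38] (2 swaps)
Total swaps: 7


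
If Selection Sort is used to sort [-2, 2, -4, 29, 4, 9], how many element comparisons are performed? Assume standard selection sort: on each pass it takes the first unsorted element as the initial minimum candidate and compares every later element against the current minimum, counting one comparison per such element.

Pass 1: scan indices 1..5 for the minimum = 5 comparison(s); min is -4, place at index 0 -> [-4, 2, -2, 29, 4, 9]
Pass 2: scan indices 2..5 for the minimum = 4 comparison(s); min is -2, place at index 1 -> [-4, -2, 2, 29, 4, 9]
Pass 3: scan indices 3..5 for the minimum = 3 comparison(s); min is 2, place at index 2 -> [-4, -2, 2, 29, 4, 9]
Pass 4: scan indices 4..5 for the minimum = 2 comparison(s); min is 4, place at index 3 -> [-4, -2, 2, 4, 29, 9]
Pass 5: scan indices 5..5 for the minimum = 1 comparison(s); min is 9, place at index 4 -> [-4, -2, 2, 4, 9, 29]
Selection sort always scans the whole unsorted suffix, so the count is (n-1) + (n-2) + ... + 1 = n(n-1)/2 = 6*5/2 = 15 regardless of the input order.
Total comparisons: 5 + 4 + 3 + 2 + 1 = 15


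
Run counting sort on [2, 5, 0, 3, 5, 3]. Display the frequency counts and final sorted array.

Count array: [1, 0, 1, 2, 0, 2]
(count[i] = number of elements equal to i)
Cumulative count: [1, 1, 2, 4, 4, 6]
Sorted: [0, 2, 3, 3, 5, 5]


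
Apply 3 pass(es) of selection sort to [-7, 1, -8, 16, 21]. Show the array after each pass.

Pass 1: Select minimum -8 at index 2, swap -> [-8, 1, -7, 16, 21]
Pass 2: Select minimum -7 at index 2, swap -> [-8, -7, 1, 16, 21]
Pass 3: Select minimum 1 at index 2, swap -> [-8, -7, 1, 16, 21]


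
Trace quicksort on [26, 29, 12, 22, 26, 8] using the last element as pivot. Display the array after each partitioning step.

Partition 1: pivot=8 at index 0 -> [8, 29, 12, 22, 26, 26]
Partition 2: pivot=26 at index 4 -> [8, 12, 22, 26, 26, 29]
Partition 3: pivot=26 at index 3 -> [8, 12, 22, 26, 26, 29]
Partition 4: pivot=22 at index 2 -> [8, 12, 22, 26, 26, 29]


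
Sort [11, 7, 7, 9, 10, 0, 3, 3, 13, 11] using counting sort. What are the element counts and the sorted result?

Count array: [1, 0, 0, 2, 0, 0, 0, 2, 0, 1, 1, 2, 0, 1]
(count[i] = number of elements equal to i)
Cumulative count: [1, 1, 1, 3, 3, 3, 3, 5, 5, 6, 7, 9, 9, 10]
Sorted: [0, 3, 3, 7, 7, 9, 10, 11, 11, 13]


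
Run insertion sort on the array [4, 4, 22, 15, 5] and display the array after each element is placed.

First element 4 is already 'sorted'
Insert 4: shifted 0 elements -> [4, 4, 22, 15, 5]
Insert 22: shifted 0 elements -> [4, 4, 22, 15, 5]
Insert 15: shifted 1 elements -> [4, 4, 15, 22, 5]
Insert 5: shifted 2 elements -> [4, 4, 5, 15, 22]


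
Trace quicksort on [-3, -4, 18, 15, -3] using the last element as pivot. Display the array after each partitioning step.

Partition 1: pivot=-3 at index 2 -> [-3, -4, -3, 15, 18]
Partition 2: pivot=-4 at index 0 -> [-4, -3, -3, 15, 18]
Partition 3: pivot=18 at index 4 -> [-4, -3, -3, 15, 18]


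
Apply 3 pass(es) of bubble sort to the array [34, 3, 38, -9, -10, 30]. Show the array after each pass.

After pass 1: [3, 34, -9, -10, 30, 38] (4 swaps)
After pass 2: [3, -9, -10, 30, 34, 38] (3 swaps)
After pass 3: [-9, -10, 3, 30, 34, 38] (2 swaps)
Total swaps: 9


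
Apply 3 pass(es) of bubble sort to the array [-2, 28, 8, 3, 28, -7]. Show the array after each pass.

After pass 1: [-2, 8, 3, 28, -7, 28] (3 swaps)
After pass 2: [-2, 3, 8, -7, 28, 28] (2 swaps)
After pass 3: [-2, 3, -7, 8, 28, 28] (1 swaps)
Total swaps: 6


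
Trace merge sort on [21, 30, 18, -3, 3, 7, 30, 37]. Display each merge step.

Divide and conquer:
  Merge [21] + [30] -> [21, 30]
  Merge [18] + [-3] -> [-3, 18]
  Merge [21, 30] + [-3, 18] -> [-3, 18, 21, 30]
  Merge [3] + [7] -> [3, 7]
  Merge [30] + [37] -> [30, 37]
  Merge [3, 7] + [30, 37] -> [3, 7, 30, 37]
  Merge [-3, 18, 21, 30] + [3, 7, 30, 37] -> [-3, 3, 7, 18, 21, 30, 30, 37]


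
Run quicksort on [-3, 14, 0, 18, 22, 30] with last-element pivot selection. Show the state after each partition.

Partition 1: pivot=30 at index 5 -> [-3, 14, 0, 18, 22, 30]
Partition 2: pivot=22 at index 4 -> [-3, 14, 0, 18, 22, 30]
Partition 3: pivot=18 at index 3 -> [-3, 14, 0, 18, 22, 30]
Partition 4: pivot=0 at index 1 -> [-3, 0, 14, 18, 22, 30]


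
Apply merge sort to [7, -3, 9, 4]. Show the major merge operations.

Divide and conquer:
  Merge [7] + [-3] -> [-3, 7]
  Merge [9] + [4] -> [4, 9]
  Merge [-3, 7] + [4, 9] -> [-3, 4, 7, 9]
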